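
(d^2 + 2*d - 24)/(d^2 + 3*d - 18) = (d - 4)/(d - 3)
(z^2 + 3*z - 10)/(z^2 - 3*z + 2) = (z + 5)/(z - 1)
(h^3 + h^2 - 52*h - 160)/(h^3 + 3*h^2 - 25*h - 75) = (h^2 - 4*h - 32)/(h^2 - 2*h - 15)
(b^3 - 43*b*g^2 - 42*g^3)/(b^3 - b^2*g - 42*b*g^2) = (b + g)/b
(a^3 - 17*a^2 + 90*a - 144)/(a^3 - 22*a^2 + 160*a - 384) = (a - 3)/(a - 8)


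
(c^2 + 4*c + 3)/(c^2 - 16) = (c^2 + 4*c + 3)/(c^2 - 16)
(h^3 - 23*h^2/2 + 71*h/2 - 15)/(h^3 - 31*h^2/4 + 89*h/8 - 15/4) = 4*(h - 5)/(4*h - 5)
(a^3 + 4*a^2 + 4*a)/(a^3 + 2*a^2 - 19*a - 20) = a*(a^2 + 4*a + 4)/(a^3 + 2*a^2 - 19*a - 20)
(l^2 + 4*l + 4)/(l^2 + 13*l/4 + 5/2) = 4*(l + 2)/(4*l + 5)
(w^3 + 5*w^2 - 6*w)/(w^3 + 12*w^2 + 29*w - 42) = w/(w + 7)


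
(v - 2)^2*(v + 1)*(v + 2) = v^4 - v^3 - 6*v^2 + 4*v + 8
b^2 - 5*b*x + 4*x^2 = (b - 4*x)*(b - x)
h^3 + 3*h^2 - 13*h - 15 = (h - 3)*(h + 1)*(h + 5)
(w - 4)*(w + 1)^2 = w^3 - 2*w^2 - 7*w - 4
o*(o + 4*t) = o^2 + 4*o*t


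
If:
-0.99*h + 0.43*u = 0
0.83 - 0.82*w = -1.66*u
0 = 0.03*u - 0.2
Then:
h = 2.90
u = 6.67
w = 14.51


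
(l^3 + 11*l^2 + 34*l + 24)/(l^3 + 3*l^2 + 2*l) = (l^2 + 10*l + 24)/(l*(l + 2))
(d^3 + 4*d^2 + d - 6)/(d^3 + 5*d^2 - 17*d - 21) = (d^3 + 4*d^2 + d - 6)/(d^3 + 5*d^2 - 17*d - 21)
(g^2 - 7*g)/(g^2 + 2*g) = (g - 7)/(g + 2)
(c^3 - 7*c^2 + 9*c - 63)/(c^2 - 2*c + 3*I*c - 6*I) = (c^2 - c*(7 + 3*I) + 21*I)/(c - 2)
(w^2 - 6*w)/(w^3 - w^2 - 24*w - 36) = w/(w^2 + 5*w + 6)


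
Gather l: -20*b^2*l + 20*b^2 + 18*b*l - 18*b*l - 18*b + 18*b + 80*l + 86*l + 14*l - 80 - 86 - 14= 20*b^2 + l*(180 - 20*b^2) - 180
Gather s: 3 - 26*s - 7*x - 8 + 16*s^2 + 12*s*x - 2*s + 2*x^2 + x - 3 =16*s^2 + s*(12*x - 28) + 2*x^2 - 6*x - 8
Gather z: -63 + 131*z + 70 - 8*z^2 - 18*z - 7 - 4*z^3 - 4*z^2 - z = -4*z^3 - 12*z^2 + 112*z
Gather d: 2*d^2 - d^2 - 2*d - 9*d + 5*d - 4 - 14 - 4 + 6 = d^2 - 6*d - 16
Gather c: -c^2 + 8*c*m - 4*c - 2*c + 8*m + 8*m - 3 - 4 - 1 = -c^2 + c*(8*m - 6) + 16*m - 8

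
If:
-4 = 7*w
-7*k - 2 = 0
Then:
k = -2/7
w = -4/7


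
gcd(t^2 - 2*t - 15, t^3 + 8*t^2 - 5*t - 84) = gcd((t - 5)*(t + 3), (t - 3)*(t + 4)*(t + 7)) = 1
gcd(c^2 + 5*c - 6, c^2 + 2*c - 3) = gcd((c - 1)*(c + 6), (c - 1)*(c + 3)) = c - 1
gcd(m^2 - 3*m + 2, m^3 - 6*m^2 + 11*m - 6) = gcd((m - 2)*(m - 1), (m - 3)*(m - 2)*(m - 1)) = m^2 - 3*m + 2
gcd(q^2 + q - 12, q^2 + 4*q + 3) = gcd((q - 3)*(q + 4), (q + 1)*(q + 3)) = 1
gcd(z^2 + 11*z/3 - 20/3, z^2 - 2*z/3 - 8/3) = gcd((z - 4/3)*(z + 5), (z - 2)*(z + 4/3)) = 1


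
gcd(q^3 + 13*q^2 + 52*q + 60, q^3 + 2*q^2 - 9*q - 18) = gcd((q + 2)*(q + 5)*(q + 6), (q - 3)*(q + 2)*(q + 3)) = q + 2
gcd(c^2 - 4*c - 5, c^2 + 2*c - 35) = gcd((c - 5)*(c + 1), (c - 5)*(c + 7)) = c - 5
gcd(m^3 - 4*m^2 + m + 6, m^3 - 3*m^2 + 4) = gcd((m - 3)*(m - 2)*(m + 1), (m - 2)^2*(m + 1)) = m^2 - m - 2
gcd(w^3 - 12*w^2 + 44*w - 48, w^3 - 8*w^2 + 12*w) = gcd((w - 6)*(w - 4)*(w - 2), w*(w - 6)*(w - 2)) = w^2 - 8*w + 12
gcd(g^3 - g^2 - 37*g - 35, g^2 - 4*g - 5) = g + 1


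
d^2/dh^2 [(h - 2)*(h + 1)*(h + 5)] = 6*h + 8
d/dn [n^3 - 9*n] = 3*n^2 - 9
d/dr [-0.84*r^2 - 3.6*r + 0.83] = -1.68*r - 3.6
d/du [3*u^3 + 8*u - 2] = 9*u^2 + 8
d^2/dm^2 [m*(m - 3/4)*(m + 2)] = 6*m + 5/2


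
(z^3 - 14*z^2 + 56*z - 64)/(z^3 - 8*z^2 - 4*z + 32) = (z - 4)/(z + 2)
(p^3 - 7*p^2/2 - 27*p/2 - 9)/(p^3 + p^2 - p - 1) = (p^2 - 9*p/2 - 9)/(p^2 - 1)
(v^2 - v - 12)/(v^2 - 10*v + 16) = (v^2 - v - 12)/(v^2 - 10*v + 16)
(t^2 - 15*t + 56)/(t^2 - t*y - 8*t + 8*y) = (7 - t)/(-t + y)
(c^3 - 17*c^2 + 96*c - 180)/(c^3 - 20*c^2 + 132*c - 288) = (c - 5)/(c - 8)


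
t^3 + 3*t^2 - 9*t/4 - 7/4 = (t - 1)*(t + 1/2)*(t + 7/2)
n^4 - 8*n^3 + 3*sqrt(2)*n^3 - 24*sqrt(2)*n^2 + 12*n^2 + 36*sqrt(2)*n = n*(n - 6)*(n - 2)*(n + 3*sqrt(2))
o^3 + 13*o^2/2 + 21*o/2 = o*(o + 3)*(o + 7/2)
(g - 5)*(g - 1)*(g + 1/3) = g^3 - 17*g^2/3 + 3*g + 5/3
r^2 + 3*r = r*(r + 3)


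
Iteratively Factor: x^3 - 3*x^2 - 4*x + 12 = (x - 2)*(x^2 - x - 6) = (x - 2)*(x + 2)*(x - 3)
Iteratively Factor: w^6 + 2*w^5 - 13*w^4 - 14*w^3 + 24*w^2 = (w - 3)*(w^5 + 5*w^4 + 2*w^3 - 8*w^2) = (w - 3)*(w + 2)*(w^4 + 3*w^3 - 4*w^2) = (w - 3)*(w + 2)*(w + 4)*(w^3 - w^2) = w*(w - 3)*(w + 2)*(w + 4)*(w^2 - w) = w^2*(w - 3)*(w + 2)*(w + 4)*(w - 1)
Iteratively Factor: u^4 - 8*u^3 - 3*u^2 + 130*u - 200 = (u + 4)*(u^3 - 12*u^2 + 45*u - 50) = (u - 5)*(u + 4)*(u^2 - 7*u + 10) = (u - 5)*(u - 2)*(u + 4)*(u - 5)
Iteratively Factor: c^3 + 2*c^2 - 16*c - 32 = (c + 4)*(c^2 - 2*c - 8) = (c - 4)*(c + 4)*(c + 2)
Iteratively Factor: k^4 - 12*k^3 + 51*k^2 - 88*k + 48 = (k - 4)*(k^3 - 8*k^2 + 19*k - 12) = (k - 4)*(k - 3)*(k^2 - 5*k + 4) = (k - 4)*(k - 3)*(k - 1)*(k - 4)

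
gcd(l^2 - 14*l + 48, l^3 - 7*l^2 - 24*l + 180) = l - 6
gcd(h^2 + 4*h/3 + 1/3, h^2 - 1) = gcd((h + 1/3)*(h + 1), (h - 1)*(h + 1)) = h + 1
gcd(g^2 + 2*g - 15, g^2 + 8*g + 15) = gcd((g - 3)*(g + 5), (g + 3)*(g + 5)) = g + 5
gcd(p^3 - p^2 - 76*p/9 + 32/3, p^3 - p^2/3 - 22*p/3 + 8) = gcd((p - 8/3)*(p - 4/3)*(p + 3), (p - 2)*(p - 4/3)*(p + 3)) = p^2 + 5*p/3 - 4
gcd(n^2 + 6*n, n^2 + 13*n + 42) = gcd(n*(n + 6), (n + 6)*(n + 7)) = n + 6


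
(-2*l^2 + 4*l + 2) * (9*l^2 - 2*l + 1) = -18*l^4 + 40*l^3 + 8*l^2 + 2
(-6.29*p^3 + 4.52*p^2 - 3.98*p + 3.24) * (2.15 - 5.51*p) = 34.6579*p^4 - 38.4287*p^3 + 31.6478*p^2 - 26.4094*p + 6.966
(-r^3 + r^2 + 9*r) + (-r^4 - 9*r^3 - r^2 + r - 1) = -r^4 - 10*r^3 + 10*r - 1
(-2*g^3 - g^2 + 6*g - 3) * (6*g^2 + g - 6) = -12*g^5 - 8*g^4 + 47*g^3 - 6*g^2 - 39*g + 18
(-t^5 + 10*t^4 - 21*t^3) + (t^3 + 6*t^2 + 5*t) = -t^5 + 10*t^4 - 20*t^3 + 6*t^2 + 5*t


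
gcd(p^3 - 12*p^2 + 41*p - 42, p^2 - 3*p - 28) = p - 7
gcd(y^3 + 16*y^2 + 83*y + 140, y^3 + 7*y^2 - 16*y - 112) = y^2 + 11*y + 28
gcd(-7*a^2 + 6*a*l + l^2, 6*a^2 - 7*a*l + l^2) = a - l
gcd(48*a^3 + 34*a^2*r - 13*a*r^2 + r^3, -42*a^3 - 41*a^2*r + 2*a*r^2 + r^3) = -6*a^2 - 5*a*r + r^2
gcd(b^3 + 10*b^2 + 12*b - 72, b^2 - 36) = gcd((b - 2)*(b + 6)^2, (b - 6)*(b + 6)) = b + 6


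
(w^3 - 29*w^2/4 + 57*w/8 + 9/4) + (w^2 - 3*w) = w^3 - 25*w^2/4 + 33*w/8 + 9/4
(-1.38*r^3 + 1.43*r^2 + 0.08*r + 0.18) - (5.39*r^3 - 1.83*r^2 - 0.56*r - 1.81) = -6.77*r^3 + 3.26*r^2 + 0.64*r + 1.99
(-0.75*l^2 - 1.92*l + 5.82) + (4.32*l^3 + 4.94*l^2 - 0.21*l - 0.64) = 4.32*l^3 + 4.19*l^2 - 2.13*l + 5.18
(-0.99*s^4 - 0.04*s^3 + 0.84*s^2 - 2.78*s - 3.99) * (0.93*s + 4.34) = -0.9207*s^5 - 4.3338*s^4 + 0.6076*s^3 + 1.0602*s^2 - 15.7759*s - 17.3166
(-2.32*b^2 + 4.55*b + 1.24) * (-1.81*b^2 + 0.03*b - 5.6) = 4.1992*b^4 - 8.3051*b^3 + 10.8841*b^2 - 25.4428*b - 6.944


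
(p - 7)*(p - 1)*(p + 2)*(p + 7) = p^4 + p^3 - 51*p^2 - 49*p + 98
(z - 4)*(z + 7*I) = z^2 - 4*z + 7*I*z - 28*I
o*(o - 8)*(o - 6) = o^3 - 14*o^2 + 48*o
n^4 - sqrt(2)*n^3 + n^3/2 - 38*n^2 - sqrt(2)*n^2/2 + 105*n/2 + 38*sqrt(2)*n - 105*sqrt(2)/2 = (n - 5)*(n - 3/2)*(n + 7)*(n - sqrt(2))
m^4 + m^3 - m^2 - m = m*(m - 1)*(m + 1)^2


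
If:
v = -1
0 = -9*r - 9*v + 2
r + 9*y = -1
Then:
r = 11/9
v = -1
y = -20/81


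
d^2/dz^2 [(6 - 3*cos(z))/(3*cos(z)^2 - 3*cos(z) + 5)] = 6*(-81*(1 - cos(2*z))^2*cos(z) + 63*(1 - cos(2*z))^2 + 272*cos(z) - 198*cos(2*z) - 18*cos(3*z) + 18*cos(5*z) - 234)/(6*cos(z) - 3*cos(2*z) - 13)^3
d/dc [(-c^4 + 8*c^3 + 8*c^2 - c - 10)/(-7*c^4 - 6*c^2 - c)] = 2*(28*c^6 + 62*c^5 - 33*c^4 - 148*c^3 - 7*c^2 - 60*c - 5)/(c^2*(49*c^6 + 84*c^4 + 14*c^3 + 36*c^2 + 12*c + 1))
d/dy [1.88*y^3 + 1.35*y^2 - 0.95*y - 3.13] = 5.64*y^2 + 2.7*y - 0.95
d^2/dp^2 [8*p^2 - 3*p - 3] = 16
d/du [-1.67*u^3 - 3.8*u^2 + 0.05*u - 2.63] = -5.01*u^2 - 7.6*u + 0.05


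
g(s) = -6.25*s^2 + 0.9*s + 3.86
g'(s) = 0.9 - 12.5*s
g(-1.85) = -19.20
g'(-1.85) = 24.02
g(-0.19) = 3.46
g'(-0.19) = 3.28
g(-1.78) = -17.54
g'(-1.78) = 23.15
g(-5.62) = -198.60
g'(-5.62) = 71.15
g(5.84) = -204.04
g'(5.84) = -72.10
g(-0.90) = -2.01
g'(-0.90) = 12.15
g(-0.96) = -2.76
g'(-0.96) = 12.90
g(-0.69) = 0.26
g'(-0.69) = 9.52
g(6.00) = -215.74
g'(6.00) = -74.10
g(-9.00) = -510.49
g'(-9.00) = 113.40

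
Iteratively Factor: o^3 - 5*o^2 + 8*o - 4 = (o - 1)*(o^2 - 4*o + 4) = (o - 2)*(o - 1)*(o - 2)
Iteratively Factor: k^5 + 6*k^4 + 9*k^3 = (k + 3)*(k^4 + 3*k^3) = k*(k + 3)*(k^3 + 3*k^2) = k^2*(k + 3)*(k^2 + 3*k) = k^2*(k + 3)^2*(k)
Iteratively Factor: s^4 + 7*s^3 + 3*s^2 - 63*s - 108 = (s - 3)*(s^3 + 10*s^2 + 33*s + 36) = (s - 3)*(s + 4)*(s^2 + 6*s + 9) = (s - 3)*(s + 3)*(s + 4)*(s + 3)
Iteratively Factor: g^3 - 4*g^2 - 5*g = (g)*(g^2 - 4*g - 5) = g*(g - 5)*(g + 1)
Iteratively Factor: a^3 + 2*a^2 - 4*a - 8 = (a - 2)*(a^2 + 4*a + 4) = (a - 2)*(a + 2)*(a + 2)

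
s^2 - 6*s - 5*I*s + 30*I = (s - 6)*(s - 5*I)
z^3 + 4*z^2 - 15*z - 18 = (z - 3)*(z + 1)*(z + 6)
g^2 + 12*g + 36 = (g + 6)^2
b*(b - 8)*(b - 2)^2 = b^4 - 12*b^3 + 36*b^2 - 32*b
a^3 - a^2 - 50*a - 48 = (a - 8)*(a + 1)*(a + 6)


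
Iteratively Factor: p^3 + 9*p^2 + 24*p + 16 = (p + 1)*(p^2 + 8*p + 16) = (p + 1)*(p + 4)*(p + 4)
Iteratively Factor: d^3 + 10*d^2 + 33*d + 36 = (d + 3)*(d^2 + 7*d + 12) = (d + 3)*(d + 4)*(d + 3)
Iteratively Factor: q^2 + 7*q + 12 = (q + 4)*(q + 3)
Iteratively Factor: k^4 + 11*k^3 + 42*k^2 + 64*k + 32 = (k + 4)*(k^3 + 7*k^2 + 14*k + 8) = (k + 2)*(k + 4)*(k^2 + 5*k + 4) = (k + 1)*(k + 2)*(k + 4)*(k + 4)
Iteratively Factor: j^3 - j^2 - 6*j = (j - 3)*(j^2 + 2*j) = (j - 3)*(j + 2)*(j)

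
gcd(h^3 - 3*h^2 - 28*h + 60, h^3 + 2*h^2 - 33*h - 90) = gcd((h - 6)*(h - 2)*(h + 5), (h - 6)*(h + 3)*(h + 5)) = h^2 - h - 30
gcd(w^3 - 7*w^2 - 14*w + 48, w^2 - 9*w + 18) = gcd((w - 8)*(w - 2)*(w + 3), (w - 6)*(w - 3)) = 1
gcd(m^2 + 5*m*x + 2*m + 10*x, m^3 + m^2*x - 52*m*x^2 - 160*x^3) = m + 5*x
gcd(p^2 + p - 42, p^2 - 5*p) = 1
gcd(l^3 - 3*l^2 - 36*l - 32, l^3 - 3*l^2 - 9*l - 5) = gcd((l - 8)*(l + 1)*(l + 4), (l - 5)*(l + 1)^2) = l + 1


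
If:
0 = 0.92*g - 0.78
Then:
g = 0.85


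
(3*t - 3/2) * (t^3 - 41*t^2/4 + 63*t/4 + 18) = 3*t^4 - 129*t^3/4 + 501*t^2/8 + 243*t/8 - 27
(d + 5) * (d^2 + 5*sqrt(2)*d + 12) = d^3 + 5*d^2 + 5*sqrt(2)*d^2 + 12*d + 25*sqrt(2)*d + 60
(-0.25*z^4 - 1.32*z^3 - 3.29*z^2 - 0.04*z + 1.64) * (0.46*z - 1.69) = -0.115*z^5 - 0.1847*z^4 + 0.7174*z^3 + 5.5417*z^2 + 0.822*z - 2.7716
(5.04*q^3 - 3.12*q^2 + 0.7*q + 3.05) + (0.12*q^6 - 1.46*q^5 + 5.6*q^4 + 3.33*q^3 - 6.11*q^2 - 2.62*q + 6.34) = 0.12*q^6 - 1.46*q^5 + 5.6*q^4 + 8.37*q^3 - 9.23*q^2 - 1.92*q + 9.39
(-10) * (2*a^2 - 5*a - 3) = -20*a^2 + 50*a + 30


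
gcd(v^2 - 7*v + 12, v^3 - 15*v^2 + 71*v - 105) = v - 3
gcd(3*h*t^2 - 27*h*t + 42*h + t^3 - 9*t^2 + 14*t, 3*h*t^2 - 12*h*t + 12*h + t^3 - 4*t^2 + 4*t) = 3*h*t - 6*h + t^2 - 2*t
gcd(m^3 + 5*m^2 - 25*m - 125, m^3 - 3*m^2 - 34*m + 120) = m - 5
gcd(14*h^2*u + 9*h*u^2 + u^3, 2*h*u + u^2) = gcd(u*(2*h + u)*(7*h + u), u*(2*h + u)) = 2*h*u + u^2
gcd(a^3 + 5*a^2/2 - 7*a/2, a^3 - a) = a^2 - a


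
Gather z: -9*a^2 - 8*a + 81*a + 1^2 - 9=-9*a^2 + 73*a - 8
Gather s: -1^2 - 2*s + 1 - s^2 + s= -s^2 - s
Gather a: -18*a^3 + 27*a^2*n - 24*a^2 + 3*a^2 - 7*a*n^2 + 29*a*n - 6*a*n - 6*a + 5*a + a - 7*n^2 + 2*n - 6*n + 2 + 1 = -18*a^3 + a^2*(27*n - 21) + a*(-7*n^2 + 23*n) - 7*n^2 - 4*n + 3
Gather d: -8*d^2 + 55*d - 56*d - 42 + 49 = -8*d^2 - d + 7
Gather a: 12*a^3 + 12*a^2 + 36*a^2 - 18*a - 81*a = 12*a^3 + 48*a^2 - 99*a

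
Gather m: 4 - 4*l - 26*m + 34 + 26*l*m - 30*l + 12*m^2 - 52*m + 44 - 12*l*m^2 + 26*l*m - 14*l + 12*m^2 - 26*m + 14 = -48*l + m^2*(24 - 12*l) + m*(52*l - 104) + 96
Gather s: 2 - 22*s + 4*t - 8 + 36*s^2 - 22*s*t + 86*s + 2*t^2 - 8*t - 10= 36*s^2 + s*(64 - 22*t) + 2*t^2 - 4*t - 16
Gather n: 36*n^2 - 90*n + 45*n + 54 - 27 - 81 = 36*n^2 - 45*n - 54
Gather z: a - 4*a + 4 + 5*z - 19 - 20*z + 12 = -3*a - 15*z - 3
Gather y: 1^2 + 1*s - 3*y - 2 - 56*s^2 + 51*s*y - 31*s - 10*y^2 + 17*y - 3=-56*s^2 - 30*s - 10*y^2 + y*(51*s + 14) - 4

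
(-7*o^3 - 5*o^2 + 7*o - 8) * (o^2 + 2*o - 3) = -7*o^5 - 19*o^4 + 18*o^3 + 21*o^2 - 37*o + 24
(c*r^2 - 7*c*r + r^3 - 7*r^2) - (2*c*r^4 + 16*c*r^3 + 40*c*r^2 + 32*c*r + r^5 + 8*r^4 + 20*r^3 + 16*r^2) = -2*c*r^4 - 16*c*r^3 - 39*c*r^2 - 39*c*r - r^5 - 8*r^4 - 19*r^3 - 23*r^2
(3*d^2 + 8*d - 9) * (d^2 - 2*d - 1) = 3*d^4 + 2*d^3 - 28*d^2 + 10*d + 9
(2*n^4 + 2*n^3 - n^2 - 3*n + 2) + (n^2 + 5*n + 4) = 2*n^4 + 2*n^3 + 2*n + 6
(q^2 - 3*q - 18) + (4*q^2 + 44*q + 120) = 5*q^2 + 41*q + 102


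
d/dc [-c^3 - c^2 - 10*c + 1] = -3*c^2 - 2*c - 10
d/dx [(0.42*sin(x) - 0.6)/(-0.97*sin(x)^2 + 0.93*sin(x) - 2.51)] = (0.4074*sin(x)^2 - 1.164*sin(x) - 0.4962)*cos(x)/(0.9409*sin(x)^4 - 1.8042*sin(x)^3 + 5.7343*sin(x)^2 - 4.6686*sin(x) + 6.3001)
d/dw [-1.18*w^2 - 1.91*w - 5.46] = -2.36*w - 1.91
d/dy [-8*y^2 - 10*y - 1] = -16*y - 10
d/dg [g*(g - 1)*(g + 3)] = 3*g^2 + 4*g - 3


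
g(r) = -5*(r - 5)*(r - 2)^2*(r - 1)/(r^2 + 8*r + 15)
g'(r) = -5*(-2*r - 8)*(r - 5)*(r - 2)^2*(r - 1)/(r^2 + 8*r + 15)^2 - 5*(r - 5)*(r - 2)^2/(r^2 + 8*r + 15) - 5*(r - 5)*(r - 1)*(2*r - 4)/(r^2 + 8*r + 15) - 5*(r - 2)^2*(r - 1)/(r^2 + 8*r + 15)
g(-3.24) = 11355.38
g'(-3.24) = 32471.82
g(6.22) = -5.48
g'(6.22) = -7.06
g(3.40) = 0.70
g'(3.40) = 0.66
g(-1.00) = -67.50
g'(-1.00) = 140.62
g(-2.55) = -2516.46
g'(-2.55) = 8767.55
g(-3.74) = 7319.50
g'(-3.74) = -849.93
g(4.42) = 0.83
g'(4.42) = -0.70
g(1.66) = 0.04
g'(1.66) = -0.21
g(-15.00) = -3853.33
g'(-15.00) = 180.39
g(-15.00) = -3853.33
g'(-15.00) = 180.39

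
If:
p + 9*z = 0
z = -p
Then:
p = 0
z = 0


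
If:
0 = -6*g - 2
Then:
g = -1/3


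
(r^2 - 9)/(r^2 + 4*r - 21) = (r + 3)/(r + 7)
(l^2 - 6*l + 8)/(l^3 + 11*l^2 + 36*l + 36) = (l^2 - 6*l + 8)/(l^3 + 11*l^2 + 36*l + 36)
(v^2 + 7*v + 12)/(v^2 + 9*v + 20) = (v + 3)/(v + 5)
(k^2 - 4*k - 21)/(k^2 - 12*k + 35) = (k + 3)/(k - 5)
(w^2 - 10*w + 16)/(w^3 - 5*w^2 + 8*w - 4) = (w - 8)/(w^2 - 3*w + 2)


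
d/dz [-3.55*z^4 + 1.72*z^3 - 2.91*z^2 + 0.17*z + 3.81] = -14.2*z^3 + 5.16*z^2 - 5.82*z + 0.17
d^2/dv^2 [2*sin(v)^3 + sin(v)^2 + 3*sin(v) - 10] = -18*sin(v)^3 - 4*sin(v)^2 + 9*sin(v) + 2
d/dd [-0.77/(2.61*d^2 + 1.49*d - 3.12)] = (4.0194*d + 1.1473)/(2.61*d^2 + 1.49*d - 3.12)^2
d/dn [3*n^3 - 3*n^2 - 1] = 3*n*(3*n - 2)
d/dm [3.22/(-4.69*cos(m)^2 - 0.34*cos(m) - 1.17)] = -(30.2036*cos(m) + 1.0948)*sin(m)/(4.69*cos(m)^2 + 0.34*cos(m) + 1.17)^2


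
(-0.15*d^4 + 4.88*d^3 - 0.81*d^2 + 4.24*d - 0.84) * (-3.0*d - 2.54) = 0.45*d^5 - 14.259*d^4 - 9.9652*d^3 - 10.6626*d^2 - 8.2496*d + 2.1336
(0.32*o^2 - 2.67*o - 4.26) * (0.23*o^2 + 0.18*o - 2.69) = 0.0736*o^4 - 0.5565*o^3 - 2.3212*o^2 + 6.4155*o + 11.4594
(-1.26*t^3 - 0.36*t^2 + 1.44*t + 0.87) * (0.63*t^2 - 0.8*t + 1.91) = -0.7938*t^5 + 0.7812*t^4 - 1.2114*t^3 - 1.2915*t^2 + 2.0544*t + 1.6617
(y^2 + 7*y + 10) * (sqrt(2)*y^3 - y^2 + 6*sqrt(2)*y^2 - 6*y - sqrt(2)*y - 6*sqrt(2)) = sqrt(2)*y^5 - y^4 + 13*sqrt(2)*y^4 - 13*y^3 + 51*sqrt(2)*y^3 - 52*y^2 + 47*sqrt(2)*y^2 - 52*sqrt(2)*y - 60*y - 60*sqrt(2)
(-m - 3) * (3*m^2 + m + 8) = -3*m^3 - 10*m^2 - 11*m - 24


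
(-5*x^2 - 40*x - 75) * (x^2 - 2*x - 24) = -5*x^4 - 30*x^3 + 125*x^2 + 1110*x + 1800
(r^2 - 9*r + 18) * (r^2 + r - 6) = r^4 - 8*r^3 + 3*r^2 + 72*r - 108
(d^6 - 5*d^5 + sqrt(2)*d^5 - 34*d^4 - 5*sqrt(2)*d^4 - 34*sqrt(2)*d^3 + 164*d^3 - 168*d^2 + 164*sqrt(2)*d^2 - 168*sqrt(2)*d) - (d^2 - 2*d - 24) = d^6 - 5*d^5 + sqrt(2)*d^5 - 34*d^4 - 5*sqrt(2)*d^4 - 34*sqrt(2)*d^3 + 164*d^3 - 169*d^2 + 164*sqrt(2)*d^2 - 168*sqrt(2)*d + 2*d + 24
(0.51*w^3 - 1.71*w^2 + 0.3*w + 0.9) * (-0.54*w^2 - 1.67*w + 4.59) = -0.2754*w^5 + 0.0717*w^4 + 5.0346*w^3 - 8.8359*w^2 - 0.126*w + 4.131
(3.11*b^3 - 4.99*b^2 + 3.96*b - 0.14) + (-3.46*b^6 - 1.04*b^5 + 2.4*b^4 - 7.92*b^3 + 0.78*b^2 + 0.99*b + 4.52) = -3.46*b^6 - 1.04*b^5 + 2.4*b^4 - 4.81*b^3 - 4.21*b^2 + 4.95*b + 4.38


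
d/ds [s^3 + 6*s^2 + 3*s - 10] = 3*s^2 + 12*s + 3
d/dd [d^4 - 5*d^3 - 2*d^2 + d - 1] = 4*d^3 - 15*d^2 - 4*d + 1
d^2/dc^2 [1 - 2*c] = 0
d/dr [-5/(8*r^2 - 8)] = 5*r/(4*(r^2 - 1)^2)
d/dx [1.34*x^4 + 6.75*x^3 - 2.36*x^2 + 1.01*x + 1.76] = 5.36*x^3 + 20.25*x^2 - 4.72*x + 1.01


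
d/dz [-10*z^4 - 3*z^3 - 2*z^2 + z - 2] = -40*z^3 - 9*z^2 - 4*z + 1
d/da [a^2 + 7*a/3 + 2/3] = 2*a + 7/3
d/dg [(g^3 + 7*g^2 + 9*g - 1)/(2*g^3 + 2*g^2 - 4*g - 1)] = (-12*g^4 - 44*g^3 - 43*g^2 - 10*g - 13)/(4*g^6 + 8*g^5 - 12*g^4 - 20*g^3 + 12*g^2 + 8*g + 1)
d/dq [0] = 0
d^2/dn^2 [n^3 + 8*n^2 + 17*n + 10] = 6*n + 16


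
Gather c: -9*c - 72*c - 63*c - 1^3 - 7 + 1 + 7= -144*c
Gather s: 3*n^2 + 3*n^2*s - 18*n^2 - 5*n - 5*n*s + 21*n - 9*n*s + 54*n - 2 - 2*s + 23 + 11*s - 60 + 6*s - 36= -15*n^2 + 70*n + s*(3*n^2 - 14*n + 15) - 75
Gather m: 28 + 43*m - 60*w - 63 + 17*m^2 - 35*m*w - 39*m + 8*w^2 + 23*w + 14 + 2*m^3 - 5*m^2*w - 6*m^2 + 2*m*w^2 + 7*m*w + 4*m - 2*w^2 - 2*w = 2*m^3 + m^2*(11 - 5*w) + m*(2*w^2 - 28*w + 8) + 6*w^2 - 39*w - 21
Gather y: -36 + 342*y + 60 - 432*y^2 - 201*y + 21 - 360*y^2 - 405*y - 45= -792*y^2 - 264*y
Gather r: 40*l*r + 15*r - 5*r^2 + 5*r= -5*r^2 + r*(40*l + 20)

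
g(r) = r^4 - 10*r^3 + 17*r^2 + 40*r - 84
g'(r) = 4*r^3 - 30*r^2 + 34*r + 40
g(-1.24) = -86.03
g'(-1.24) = -55.91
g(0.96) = -37.93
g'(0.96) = 48.53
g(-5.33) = 2507.01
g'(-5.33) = -1599.16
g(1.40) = -18.28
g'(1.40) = 39.78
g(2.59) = 4.90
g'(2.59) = -3.69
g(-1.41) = -74.62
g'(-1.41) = -78.80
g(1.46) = -15.94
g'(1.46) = 38.14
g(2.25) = 3.79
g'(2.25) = 10.19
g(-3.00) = 300.00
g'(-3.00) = -440.00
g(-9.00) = 14784.00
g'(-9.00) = -5612.00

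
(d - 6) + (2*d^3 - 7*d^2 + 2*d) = 2*d^3 - 7*d^2 + 3*d - 6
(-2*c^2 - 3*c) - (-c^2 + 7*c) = -c^2 - 10*c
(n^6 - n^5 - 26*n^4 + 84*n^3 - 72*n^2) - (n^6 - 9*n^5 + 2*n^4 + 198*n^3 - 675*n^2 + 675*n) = 8*n^5 - 28*n^4 - 114*n^3 + 603*n^2 - 675*n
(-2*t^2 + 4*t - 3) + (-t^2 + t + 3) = -3*t^2 + 5*t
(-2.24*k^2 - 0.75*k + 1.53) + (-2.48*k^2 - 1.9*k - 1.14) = -4.72*k^2 - 2.65*k + 0.39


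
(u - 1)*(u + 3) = u^2 + 2*u - 3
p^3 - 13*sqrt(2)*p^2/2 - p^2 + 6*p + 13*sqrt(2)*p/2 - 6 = (p - 1)*(p - 6*sqrt(2))*(p - sqrt(2)/2)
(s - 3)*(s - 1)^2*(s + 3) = s^4 - 2*s^3 - 8*s^2 + 18*s - 9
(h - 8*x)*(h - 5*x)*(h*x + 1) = h^3*x - 13*h^2*x^2 + h^2 + 40*h*x^3 - 13*h*x + 40*x^2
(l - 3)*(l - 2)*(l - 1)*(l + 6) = l^4 - 25*l^2 + 60*l - 36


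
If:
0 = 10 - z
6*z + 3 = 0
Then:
No Solution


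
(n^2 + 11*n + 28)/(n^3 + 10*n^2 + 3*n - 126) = (n + 4)/(n^2 + 3*n - 18)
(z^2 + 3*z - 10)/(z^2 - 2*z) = (z + 5)/z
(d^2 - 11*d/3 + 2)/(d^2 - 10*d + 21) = (d - 2/3)/(d - 7)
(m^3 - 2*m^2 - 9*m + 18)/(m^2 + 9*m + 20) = (m^3 - 2*m^2 - 9*m + 18)/(m^2 + 9*m + 20)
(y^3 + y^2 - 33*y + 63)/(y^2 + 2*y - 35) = (y^2 - 6*y + 9)/(y - 5)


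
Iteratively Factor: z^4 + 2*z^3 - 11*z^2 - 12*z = (z)*(z^3 + 2*z^2 - 11*z - 12) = z*(z + 1)*(z^2 + z - 12) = z*(z - 3)*(z + 1)*(z + 4)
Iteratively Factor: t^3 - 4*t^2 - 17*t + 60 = (t - 5)*(t^2 + t - 12) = (t - 5)*(t - 3)*(t + 4)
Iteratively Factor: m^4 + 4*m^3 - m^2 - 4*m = (m + 1)*(m^3 + 3*m^2 - 4*m) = (m + 1)*(m + 4)*(m^2 - m) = (m - 1)*(m + 1)*(m + 4)*(m)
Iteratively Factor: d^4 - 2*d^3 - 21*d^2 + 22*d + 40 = (d - 5)*(d^3 + 3*d^2 - 6*d - 8) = (d - 5)*(d + 4)*(d^2 - d - 2) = (d - 5)*(d - 2)*(d + 4)*(d + 1)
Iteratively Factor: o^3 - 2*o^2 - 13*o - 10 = (o - 5)*(o^2 + 3*o + 2) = (o - 5)*(o + 2)*(o + 1)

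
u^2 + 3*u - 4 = (u - 1)*(u + 4)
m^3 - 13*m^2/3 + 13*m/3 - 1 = (m - 3)*(m - 1)*(m - 1/3)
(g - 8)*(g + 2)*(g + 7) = g^3 + g^2 - 58*g - 112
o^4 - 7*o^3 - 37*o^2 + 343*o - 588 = (o - 7)*(o - 4)*(o - 3)*(o + 7)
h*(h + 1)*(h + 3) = h^3 + 4*h^2 + 3*h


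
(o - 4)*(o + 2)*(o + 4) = o^3 + 2*o^2 - 16*o - 32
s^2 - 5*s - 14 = (s - 7)*(s + 2)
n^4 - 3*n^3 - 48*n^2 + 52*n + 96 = (n - 8)*(n - 2)*(n + 1)*(n + 6)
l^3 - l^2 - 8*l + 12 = (l - 2)^2*(l + 3)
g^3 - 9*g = g*(g - 3)*(g + 3)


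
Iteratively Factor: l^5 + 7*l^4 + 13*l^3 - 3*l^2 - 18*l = (l + 3)*(l^4 + 4*l^3 + l^2 - 6*l) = (l + 3)^2*(l^3 + l^2 - 2*l) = (l - 1)*(l + 3)^2*(l^2 + 2*l) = l*(l - 1)*(l + 3)^2*(l + 2)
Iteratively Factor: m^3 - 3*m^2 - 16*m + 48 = (m - 4)*(m^2 + m - 12) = (m - 4)*(m - 3)*(m + 4)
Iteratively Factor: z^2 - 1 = (z + 1)*(z - 1)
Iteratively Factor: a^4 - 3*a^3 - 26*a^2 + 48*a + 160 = (a + 4)*(a^3 - 7*a^2 + 2*a + 40) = (a - 4)*(a + 4)*(a^2 - 3*a - 10) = (a - 4)*(a + 2)*(a + 4)*(a - 5)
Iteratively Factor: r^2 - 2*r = (r)*(r - 2)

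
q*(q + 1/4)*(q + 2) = q^3 + 9*q^2/4 + q/2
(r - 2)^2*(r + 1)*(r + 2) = r^4 - r^3 - 6*r^2 + 4*r + 8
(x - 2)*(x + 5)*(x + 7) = x^3 + 10*x^2 + 11*x - 70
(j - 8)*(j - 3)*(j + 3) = j^3 - 8*j^2 - 9*j + 72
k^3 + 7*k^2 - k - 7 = (k - 1)*(k + 1)*(k + 7)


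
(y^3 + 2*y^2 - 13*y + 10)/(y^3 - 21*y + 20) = (y - 2)/(y - 4)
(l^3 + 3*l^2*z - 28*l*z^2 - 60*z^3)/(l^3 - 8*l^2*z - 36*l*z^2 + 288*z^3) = (l^2 - 3*l*z - 10*z^2)/(l^2 - 14*l*z + 48*z^2)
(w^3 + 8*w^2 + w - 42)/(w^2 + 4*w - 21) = (w^2 + w - 6)/(w - 3)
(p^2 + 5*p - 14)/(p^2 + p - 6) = (p + 7)/(p + 3)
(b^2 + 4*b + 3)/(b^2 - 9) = (b + 1)/(b - 3)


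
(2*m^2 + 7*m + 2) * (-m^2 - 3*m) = -2*m^4 - 13*m^3 - 23*m^2 - 6*m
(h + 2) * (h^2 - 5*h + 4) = h^3 - 3*h^2 - 6*h + 8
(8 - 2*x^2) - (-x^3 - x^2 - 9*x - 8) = x^3 - x^2 + 9*x + 16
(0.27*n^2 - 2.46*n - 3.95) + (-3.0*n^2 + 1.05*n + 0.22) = -2.73*n^2 - 1.41*n - 3.73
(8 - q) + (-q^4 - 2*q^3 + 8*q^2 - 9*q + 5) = -q^4 - 2*q^3 + 8*q^2 - 10*q + 13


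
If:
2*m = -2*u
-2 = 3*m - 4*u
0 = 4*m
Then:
No Solution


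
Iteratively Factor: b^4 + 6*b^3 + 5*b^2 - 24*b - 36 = (b + 2)*(b^3 + 4*b^2 - 3*b - 18) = (b - 2)*(b + 2)*(b^2 + 6*b + 9) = (b - 2)*(b + 2)*(b + 3)*(b + 3)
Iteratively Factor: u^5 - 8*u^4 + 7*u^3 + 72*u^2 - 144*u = (u - 3)*(u^4 - 5*u^3 - 8*u^2 + 48*u) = (u - 4)*(u - 3)*(u^3 - u^2 - 12*u) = (u - 4)^2*(u - 3)*(u^2 + 3*u) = (u - 4)^2*(u - 3)*(u + 3)*(u)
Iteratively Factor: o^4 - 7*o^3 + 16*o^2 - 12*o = (o - 3)*(o^3 - 4*o^2 + 4*o) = (o - 3)*(o - 2)*(o^2 - 2*o) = o*(o - 3)*(o - 2)*(o - 2)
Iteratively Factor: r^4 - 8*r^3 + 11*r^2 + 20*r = (r - 5)*(r^3 - 3*r^2 - 4*r) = (r - 5)*(r - 4)*(r^2 + r) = (r - 5)*(r - 4)*(r + 1)*(r)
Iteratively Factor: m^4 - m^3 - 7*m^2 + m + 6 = (m - 3)*(m^3 + 2*m^2 - m - 2) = (m - 3)*(m + 1)*(m^2 + m - 2) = (m - 3)*(m - 1)*(m + 1)*(m + 2)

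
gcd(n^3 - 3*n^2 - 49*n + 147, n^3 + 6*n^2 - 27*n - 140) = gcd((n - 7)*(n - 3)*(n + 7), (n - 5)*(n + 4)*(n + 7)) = n + 7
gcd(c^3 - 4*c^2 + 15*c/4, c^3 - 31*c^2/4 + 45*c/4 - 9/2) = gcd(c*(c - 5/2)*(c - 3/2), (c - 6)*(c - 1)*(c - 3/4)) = 1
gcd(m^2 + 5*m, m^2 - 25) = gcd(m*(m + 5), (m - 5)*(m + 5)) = m + 5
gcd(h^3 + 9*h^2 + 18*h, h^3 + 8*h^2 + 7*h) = h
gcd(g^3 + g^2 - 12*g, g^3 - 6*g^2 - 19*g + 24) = 1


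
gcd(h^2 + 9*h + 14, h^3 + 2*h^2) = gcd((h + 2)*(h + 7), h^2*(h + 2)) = h + 2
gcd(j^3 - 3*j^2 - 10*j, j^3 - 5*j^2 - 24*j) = j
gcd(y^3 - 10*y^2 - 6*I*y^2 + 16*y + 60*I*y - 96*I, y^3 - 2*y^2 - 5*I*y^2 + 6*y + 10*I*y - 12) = y^2 + y*(-2 - 6*I) + 12*I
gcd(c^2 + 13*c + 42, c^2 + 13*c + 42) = c^2 + 13*c + 42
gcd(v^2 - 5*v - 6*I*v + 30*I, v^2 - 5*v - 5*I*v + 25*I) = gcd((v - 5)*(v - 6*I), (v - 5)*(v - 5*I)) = v - 5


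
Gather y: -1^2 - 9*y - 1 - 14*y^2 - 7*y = -14*y^2 - 16*y - 2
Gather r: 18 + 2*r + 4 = 2*r + 22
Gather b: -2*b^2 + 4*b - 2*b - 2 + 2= -2*b^2 + 2*b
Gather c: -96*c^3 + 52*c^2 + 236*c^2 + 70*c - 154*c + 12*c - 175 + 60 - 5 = -96*c^3 + 288*c^2 - 72*c - 120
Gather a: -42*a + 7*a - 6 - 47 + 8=-35*a - 45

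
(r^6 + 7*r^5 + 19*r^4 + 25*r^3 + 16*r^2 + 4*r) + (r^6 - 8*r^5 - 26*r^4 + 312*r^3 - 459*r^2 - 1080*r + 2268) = 2*r^6 - r^5 - 7*r^4 + 337*r^3 - 443*r^2 - 1076*r + 2268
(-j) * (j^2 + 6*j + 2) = -j^3 - 6*j^2 - 2*j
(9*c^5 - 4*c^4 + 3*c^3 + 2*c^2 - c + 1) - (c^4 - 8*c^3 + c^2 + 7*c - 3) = 9*c^5 - 5*c^4 + 11*c^3 + c^2 - 8*c + 4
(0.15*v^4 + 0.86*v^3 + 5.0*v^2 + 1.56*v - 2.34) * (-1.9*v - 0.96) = -0.285*v^5 - 1.778*v^4 - 10.3256*v^3 - 7.764*v^2 + 2.9484*v + 2.2464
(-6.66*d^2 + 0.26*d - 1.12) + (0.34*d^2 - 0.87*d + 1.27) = -6.32*d^2 - 0.61*d + 0.15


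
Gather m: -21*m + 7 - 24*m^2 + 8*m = -24*m^2 - 13*m + 7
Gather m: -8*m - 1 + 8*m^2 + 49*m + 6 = 8*m^2 + 41*m + 5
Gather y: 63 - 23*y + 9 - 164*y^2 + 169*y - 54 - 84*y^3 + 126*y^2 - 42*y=-84*y^3 - 38*y^2 + 104*y + 18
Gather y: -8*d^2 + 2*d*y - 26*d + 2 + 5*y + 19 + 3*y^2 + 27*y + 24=-8*d^2 - 26*d + 3*y^2 + y*(2*d + 32) + 45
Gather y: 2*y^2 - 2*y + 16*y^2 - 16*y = 18*y^2 - 18*y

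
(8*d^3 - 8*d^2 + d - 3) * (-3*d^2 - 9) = -24*d^5 + 24*d^4 - 75*d^3 + 81*d^2 - 9*d + 27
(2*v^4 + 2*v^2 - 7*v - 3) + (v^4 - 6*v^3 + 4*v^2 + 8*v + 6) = 3*v^4 - 6*v^3 + 6*v^2 + v + 3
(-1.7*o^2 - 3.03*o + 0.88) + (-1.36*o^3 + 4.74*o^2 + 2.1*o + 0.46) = -1.36*o^3 + 3.04*o^2 - 0.93*o + 1.34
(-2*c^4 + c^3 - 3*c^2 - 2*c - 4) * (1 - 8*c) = 16*c^5 - 10*c^4 + 25*c^3 + 13*c^2 + 30*c - 4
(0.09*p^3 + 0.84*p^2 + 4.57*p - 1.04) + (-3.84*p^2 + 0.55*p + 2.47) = 0.09*p^3 - 3.0*p^2 + 5.12*p + 1.43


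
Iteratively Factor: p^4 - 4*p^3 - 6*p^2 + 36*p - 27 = (p + 3)*(p^3 - 7*p^2 + 15*p - 9) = (p - 3)*(p + 3)*(p^2 - 4*p + 3) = (p - 3)*(p - 1)*(p + 3)*(p - 3)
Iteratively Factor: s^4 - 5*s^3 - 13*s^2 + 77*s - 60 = (s - 1)*(s^3 - 4*s^2 - 17*s + 60) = (s - 1)*(s + 4)*(s^2 - 8*s + 15) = (s - 5)*(s - 1)*(s + 4)*(s - 3)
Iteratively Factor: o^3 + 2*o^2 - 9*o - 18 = (o + 3)*(o^2 - o - 6) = (o + 2)*(o + 3)*(o - 3)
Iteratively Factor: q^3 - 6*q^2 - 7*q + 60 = (q + 3)*(q^2 - 9*q + 20) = (q - 4)*(q + 3)*(q - 5)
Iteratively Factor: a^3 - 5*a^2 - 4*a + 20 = (a + 2)*(a^2 - 7*a + 10) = (a - 2)*(a + 2)*(a - 5)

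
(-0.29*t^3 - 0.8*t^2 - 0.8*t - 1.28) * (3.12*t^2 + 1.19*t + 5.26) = -0.9048*t^5 - 2.8411*t^4 - 4.9734*t^3 - 9.1536*t^2 - 5.7312*t - 6.7328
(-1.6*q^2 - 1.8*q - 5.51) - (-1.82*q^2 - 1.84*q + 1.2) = 0.22*q^2 + 0.04*q - 6.71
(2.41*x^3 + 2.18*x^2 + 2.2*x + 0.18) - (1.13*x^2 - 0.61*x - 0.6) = 2.41*x^3 + 1.05*x^2 + 2.81*x + 0.78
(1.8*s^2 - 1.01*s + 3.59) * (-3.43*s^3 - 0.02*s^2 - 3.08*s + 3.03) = -6.174*s^5 + 3.4283*s^4 - 17.8375*s^3 + 8.493*s^2 - 14.1175*s + 10.8777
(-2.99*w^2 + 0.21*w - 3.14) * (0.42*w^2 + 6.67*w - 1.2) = -1.2558*w^4 - 19.8551*w^3 + 3.6699*w^2 - 21.1958*w + 3.768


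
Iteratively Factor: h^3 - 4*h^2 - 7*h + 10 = (h - 5)*(h^2 + h - 2) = (h - 5)*(h + 2)*(h - 1)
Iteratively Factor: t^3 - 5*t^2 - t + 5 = (t - 1)*(t^2 - 4*t - 5) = (t - 1)*(t + 1)*(t - 5)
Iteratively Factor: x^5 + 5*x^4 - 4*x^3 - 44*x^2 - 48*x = (x + 4)*(x^4 + x^3 - 8*x^2 - 12*x) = x*(x + 4)*(x^3 + x^2 - 8*x - 12) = x*(x + 2)*(x + 4)*(x^2 - x - 6) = x*(x + 2)^2*(x + 4)*(x - 3)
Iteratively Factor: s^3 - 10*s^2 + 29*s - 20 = (s - 4)*(s^2 - 6*s + 5) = (s - 4)*(s - 1)*(s - 5)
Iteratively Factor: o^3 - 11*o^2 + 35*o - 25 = (o - 5)*(o^2 - 6*o + 5) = (o - 5)*(o - 1)*(o - 5)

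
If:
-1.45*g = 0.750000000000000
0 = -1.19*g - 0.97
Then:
No Solution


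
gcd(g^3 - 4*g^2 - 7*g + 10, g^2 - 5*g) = g - 5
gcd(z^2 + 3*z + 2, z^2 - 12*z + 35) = 1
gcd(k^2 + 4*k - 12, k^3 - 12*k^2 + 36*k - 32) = k - 2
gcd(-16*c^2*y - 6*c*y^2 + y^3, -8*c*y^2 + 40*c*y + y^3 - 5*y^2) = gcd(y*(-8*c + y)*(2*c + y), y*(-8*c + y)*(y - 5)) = -8*c*y + y^2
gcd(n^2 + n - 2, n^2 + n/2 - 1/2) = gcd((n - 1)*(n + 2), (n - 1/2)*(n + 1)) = 1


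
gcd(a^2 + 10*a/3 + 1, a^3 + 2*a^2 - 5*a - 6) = a + 3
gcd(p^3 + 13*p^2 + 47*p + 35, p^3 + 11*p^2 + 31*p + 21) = p^2 + 8*p + 7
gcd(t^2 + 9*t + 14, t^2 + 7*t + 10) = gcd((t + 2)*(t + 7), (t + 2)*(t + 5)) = t + 2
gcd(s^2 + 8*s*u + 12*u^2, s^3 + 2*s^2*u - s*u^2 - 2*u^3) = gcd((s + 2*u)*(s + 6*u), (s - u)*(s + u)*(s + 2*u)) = s + 2*u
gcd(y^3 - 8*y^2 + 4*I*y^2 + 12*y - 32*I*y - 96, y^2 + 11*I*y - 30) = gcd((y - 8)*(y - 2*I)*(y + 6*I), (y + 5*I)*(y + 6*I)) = y + 6*I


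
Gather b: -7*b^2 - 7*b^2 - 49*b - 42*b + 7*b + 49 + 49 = -14*b^2 - 84*b + 98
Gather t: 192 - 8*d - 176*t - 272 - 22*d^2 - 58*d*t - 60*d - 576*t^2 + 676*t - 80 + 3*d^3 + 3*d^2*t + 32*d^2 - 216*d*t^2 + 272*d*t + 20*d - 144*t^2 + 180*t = 3*d^3 + 10*d^2 - 48*d + t^2*(-216*d - 720) + t*(3*d^2 + 214*d + 680) - 160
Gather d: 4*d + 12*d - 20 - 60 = 16*d - 80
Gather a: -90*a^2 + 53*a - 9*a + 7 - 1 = -90*a^2 + 44*a + 6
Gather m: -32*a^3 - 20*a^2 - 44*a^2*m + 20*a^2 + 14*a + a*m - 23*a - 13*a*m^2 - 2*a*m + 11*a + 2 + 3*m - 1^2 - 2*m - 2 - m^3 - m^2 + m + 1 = -32*a^3 + 2*a - m^3 + m^2*(-13*a - 1) + m*(-44*a^2 - a + 2)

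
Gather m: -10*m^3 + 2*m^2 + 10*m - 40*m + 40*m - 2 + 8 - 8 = -10*m^3 + 2*m^2 + 10*m - 2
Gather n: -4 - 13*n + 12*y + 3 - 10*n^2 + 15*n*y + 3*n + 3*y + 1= -10*n^2 + n*(15*y - 10) + 15*y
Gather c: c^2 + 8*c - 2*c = c^2 + 6*c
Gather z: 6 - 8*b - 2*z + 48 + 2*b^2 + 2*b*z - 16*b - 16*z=2*b^2 - 24*b + z*(2*b - 18) + 54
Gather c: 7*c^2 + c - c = 7*c^2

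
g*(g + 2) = g^2 + 2*g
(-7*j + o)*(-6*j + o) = 42*j^2 - 13*j*o + o^2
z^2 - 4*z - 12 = (z - 6)*(z + 2)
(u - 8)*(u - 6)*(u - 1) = u^3 - 15*u^2 + 62*u - 48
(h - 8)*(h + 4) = h^2 - 4*h - 32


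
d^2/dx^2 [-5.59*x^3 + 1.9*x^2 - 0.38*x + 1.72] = 3.8 - 33.54*x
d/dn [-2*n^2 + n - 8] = 1 - 4*n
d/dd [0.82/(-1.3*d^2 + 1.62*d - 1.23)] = (2.132*d - 1.3284)/(1.3*d^2 - 1.62*d + 1.23)^2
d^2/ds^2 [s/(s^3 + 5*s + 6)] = 2*(s*(3*s^2 + 5)^2 - (6*s^2 + 5)*(s^3 + 5*s + 6))/(s^3 + 5*s + 6)^3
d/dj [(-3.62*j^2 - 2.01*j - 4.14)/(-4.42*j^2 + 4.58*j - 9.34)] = (-25.4638*j^2 + 31.024*j + 37.7346)/(19.5364*j^4 - 40.4872*j^3 + 103.542*j^2 - 85.5544*j + 87.2356)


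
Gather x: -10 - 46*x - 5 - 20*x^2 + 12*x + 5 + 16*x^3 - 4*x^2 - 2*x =16*x^3 - 24*x^2 - 36*x - 10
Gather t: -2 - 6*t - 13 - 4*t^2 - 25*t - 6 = -4*t^2 - 31*t - 21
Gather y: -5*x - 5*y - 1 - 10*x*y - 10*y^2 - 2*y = -5*x - 10*y^2 + y*(-10*x - 7) - 1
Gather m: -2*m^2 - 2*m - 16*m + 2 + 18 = -2*m^2 - 18*m + 20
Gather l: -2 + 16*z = 16*z - 2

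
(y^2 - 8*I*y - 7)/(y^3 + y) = (y - 7*I)/(y*(y + I))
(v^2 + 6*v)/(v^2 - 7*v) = (v + 6)/(v - 7)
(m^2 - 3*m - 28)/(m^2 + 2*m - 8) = (m - 7)/(m - 2)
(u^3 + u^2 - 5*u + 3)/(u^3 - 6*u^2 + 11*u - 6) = (u^2 + 2*u - 3)/(u^2 - 5*u + 6)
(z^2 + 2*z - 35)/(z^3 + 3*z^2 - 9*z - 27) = (z^2 + 2*z - 35)/(z^3 + 3*z^2 - 9*z - 27)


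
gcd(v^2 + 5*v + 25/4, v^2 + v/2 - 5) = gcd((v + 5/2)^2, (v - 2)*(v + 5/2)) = v + 5/2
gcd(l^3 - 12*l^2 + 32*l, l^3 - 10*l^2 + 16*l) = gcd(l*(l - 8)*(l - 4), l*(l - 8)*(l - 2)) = l^2 - 8*l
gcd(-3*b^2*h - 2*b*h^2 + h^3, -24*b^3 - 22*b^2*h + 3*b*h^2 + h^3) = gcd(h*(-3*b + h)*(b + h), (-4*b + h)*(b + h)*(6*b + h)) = b + h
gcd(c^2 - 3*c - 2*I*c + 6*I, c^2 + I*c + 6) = c - 2*I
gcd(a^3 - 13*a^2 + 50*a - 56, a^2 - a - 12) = a - 4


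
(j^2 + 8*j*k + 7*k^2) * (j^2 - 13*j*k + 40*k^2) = j^4 - 5*j^3*k - 57*j^2*k^2 + 229*j*k^3 + 280*k^4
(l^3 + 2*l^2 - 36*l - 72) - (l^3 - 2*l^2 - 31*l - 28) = 4*l^2 - 5*l - 44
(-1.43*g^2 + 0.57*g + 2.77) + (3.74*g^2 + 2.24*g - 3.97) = 2.31*g^2 + 2.81*g - 1.2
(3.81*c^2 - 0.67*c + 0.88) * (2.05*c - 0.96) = 7.8105*c^3 - 5.0311*c^2 + 2.4472*c - 0.8448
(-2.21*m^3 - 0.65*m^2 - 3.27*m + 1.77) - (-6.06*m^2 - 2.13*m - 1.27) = -2.21*m^3 + 5.41*m^2 - 1.14*m + 3.04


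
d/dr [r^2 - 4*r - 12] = 2*r - 4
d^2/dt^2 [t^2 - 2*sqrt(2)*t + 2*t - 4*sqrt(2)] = 2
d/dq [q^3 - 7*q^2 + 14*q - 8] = 3*q^2 - 14*q + 14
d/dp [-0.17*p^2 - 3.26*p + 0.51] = -0.34*p - 3.26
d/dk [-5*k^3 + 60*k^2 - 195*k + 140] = -15*k^2 + 120*k - 195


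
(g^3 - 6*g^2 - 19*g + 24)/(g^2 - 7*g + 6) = (g^2 - 5*g - 24)/(g - 6)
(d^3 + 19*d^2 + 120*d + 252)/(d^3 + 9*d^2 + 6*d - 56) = (d^2 + 12*d + 36)/(d^2 + 2*d - 8)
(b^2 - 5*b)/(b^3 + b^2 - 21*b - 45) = b/(b^2 + 6*b + 9)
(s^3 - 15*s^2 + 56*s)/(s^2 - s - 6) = s*(-s^2 + 15*s - 56)/(-s^2 + s + 6)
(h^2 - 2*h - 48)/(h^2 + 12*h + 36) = (h - 8)/(h + 6)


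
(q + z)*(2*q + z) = 2*q^2 + 3*q*z + z^2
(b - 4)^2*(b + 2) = b^3 - 6*b^2 + 32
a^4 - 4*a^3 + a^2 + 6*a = a*(a - 3)*(a - 2)*(a + 1)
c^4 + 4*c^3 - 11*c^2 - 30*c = c*(c - 3)*(c + 2)*(c + 5)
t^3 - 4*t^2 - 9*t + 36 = (t - 4)*(t - 3)*(t + 3)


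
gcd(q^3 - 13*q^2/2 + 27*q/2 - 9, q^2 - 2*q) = q - 2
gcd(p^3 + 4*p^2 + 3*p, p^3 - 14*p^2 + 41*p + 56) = p + 1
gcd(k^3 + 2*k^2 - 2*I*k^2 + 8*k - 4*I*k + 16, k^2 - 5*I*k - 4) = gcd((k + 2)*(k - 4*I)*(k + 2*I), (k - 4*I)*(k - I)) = k - 4*I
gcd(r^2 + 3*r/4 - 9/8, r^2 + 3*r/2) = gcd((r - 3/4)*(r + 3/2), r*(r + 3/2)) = r + 3/2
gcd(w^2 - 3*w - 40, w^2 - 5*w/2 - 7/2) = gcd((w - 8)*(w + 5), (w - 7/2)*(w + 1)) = 1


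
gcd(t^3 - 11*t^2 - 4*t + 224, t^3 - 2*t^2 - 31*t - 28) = t^2 - 3*t - 28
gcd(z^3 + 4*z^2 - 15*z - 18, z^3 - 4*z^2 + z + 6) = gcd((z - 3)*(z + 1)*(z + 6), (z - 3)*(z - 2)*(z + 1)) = z^2 - 2*z - 3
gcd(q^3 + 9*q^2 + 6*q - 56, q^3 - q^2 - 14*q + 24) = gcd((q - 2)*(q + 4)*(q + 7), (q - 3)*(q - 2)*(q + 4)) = q^2 + 2*q - 8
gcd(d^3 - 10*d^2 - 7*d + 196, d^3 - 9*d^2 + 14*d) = d - 7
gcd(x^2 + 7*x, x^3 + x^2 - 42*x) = x^2 + 7*x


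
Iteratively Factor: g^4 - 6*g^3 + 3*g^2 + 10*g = (g + 1)*(g^3 - 7*g^2 + 10*g) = (g - 5)*(g + 1)*(g^2 - 2*g) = (g - 5)*(g - 2)*(g + 1)*(g)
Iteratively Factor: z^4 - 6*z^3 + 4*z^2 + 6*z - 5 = (z - 1)*(z^3 - 5*z^2 - z + 5) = (z - 1)*(z + 1)*(z^2 - 6*z + 5) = (z - 1)^2*(z + 1)*(z - 5)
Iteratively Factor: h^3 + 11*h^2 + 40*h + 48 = (h + 4)*(h^2 + 7*h + 12) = (h + 4)^2*(h + 3)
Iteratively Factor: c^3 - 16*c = (c - 4)*(c^2 + 4*c) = (c - 4)*(c + 4)*(c)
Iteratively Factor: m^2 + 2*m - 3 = (m + 3)*(m - 1)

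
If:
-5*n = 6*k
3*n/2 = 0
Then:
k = 0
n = 0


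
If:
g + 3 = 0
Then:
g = -3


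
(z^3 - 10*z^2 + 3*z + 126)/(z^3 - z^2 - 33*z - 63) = (z - 6)/(z + 3)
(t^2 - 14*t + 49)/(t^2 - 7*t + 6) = (t^2 - 14*t + 49)/(t^2 - 7*t + 6)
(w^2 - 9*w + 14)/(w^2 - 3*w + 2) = (w - 7)/(w - 1)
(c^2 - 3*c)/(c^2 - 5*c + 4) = c*(c - 3)/(c^2 - 5*c + 4)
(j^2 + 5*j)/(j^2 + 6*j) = (j + 5)/(j + 6)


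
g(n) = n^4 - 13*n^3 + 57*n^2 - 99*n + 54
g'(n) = 4*n^3 - 39*n^2 + 114*n - 99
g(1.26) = -3.73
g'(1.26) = -9.27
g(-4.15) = 2672.30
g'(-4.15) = -1529.67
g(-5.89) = 6474.48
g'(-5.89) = -2940.80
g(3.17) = -0.18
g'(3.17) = -2.11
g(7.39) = 171.18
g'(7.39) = 227.92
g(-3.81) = 2188.31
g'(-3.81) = -1320.69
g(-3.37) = 1661.50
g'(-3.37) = -1079.19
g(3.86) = -4.53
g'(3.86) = -9.99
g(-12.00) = 52650.00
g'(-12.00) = -13995.00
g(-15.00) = 108864.00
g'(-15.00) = -24084.00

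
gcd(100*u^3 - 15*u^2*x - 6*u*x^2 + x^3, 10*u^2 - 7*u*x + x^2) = -5*u + x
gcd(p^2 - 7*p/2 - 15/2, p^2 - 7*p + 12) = 1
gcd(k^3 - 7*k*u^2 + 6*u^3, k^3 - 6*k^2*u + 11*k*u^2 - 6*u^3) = k^2 - 3*k*u + 2*u^2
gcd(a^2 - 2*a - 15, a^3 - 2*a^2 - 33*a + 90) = a - 5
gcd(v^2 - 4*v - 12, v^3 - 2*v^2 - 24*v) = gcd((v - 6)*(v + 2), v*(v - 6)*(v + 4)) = v - 6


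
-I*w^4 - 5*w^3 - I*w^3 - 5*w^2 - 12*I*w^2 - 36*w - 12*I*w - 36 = (w - 6*I)*(w - 2*I)*(w + 3*I)*(-I*w - I)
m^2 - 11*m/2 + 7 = (m - 7/2)*(m - 2)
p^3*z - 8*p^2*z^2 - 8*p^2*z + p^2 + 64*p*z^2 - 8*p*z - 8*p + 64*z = (p - 8)*(p - 8*z)*(p*z + 1)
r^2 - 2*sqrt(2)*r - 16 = (r - 4*sqrt(2))*(r + 2*sqrt(2))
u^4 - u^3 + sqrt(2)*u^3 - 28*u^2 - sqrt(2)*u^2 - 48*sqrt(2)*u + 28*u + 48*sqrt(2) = (u - 1)*(u - 4*sqrt(2))*(u + 2*sqrt(2))*(u + 3*sqrt(2))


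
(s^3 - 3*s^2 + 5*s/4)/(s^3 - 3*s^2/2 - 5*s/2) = (s - 1/2)/(s + 1)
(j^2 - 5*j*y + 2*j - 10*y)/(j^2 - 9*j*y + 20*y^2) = (-j - 2)/(-j + 4*y)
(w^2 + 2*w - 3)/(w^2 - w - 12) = (w - 1)/(w - 4)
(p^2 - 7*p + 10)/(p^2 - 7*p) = (p^2 - 7*p + 10)/(p*(p - 7))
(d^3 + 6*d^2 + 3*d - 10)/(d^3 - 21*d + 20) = (d + 2)/(d - 4)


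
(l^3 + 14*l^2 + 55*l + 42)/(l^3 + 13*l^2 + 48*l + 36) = (l + 7)/(l + 6)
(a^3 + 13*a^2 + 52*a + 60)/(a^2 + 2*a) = a + 11 + 30/a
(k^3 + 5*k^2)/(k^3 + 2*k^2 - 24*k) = k*(k + 5)/(k^2 + 2*k - 24)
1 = 1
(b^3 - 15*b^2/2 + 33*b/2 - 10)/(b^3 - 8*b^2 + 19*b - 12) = (b - 5/2)/(b - 3)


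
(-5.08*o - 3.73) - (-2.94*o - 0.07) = -2.14*o - 3.66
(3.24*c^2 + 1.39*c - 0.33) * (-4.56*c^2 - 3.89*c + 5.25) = -14.7744*c^4 - 18.942*c^3 + 13.1077*c^2 + 8.5812*c - 1.7325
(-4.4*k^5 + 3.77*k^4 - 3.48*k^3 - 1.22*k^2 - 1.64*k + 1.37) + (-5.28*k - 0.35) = -4.4*k^5 + 3.77*k^4 - 3.48*k^3 - 1.22*k^2 - 6.92*k + 1.02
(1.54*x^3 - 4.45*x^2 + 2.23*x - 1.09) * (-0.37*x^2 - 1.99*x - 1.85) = -0.5698*x^5 - 1.4181*x^4 + 5.1814*x^3 + 4.1981*x^2 - 1.9564*x + 2.0165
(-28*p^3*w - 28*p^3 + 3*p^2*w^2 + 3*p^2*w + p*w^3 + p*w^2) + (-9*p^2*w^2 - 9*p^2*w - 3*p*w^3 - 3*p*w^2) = -28*p^3*w - 28*p^3 - 6*p^2*w^2 - 6*p^2*w - 2*p*w^3 - 2*p*w^2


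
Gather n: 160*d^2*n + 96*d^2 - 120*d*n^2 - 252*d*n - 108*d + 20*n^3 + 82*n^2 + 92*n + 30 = 96*d^2 - 108*d + 20*n^3 + n^2*(82 - 120*d) + n*(160*d^2 - 252*d + 92) + 30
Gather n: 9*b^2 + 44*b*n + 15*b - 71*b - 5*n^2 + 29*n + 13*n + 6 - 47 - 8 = 9*b^2 - 56*b - 5*n^2 + n*(44*b + 42) - 49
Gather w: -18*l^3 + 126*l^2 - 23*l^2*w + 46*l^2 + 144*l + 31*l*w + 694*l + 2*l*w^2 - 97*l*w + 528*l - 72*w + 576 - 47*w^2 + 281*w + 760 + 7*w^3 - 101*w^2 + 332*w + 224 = -18*l^3 + 172*l^2 + 1366*l + 7*w^3 + w^2*(2*l - 148) + w*(-23*l^2 - 66*l + 541) + 1560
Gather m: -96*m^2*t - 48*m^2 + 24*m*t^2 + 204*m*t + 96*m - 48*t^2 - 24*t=m^2*(-96*t - 48) + m*(24*t^2 + 204*t + 96) - 48*t^2 - 24*t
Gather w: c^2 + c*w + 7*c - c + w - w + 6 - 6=c^2 + c*w + 6*c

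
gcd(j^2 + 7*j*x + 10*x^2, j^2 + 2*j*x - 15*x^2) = j + 5*x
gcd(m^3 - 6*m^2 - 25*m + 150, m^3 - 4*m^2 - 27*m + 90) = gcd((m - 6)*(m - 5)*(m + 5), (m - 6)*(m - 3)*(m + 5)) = m^2 - m - 30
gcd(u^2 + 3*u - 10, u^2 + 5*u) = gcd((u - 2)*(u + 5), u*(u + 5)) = u + 5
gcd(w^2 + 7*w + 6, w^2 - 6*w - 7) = w + 1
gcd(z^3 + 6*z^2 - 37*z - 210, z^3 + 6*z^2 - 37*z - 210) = z^3 + 6*z^2 - 37*z - 210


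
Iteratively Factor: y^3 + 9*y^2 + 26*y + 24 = (y + 2)*(y^2 + 7*y + 12) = (y + 2)*(y + 3)*(y + 4)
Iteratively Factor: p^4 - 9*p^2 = (p + 3)*(p^3 - 3*p^2) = p*(p + 3)*(p^2 - 3*p) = p^2*(p + 3)*(p - 3)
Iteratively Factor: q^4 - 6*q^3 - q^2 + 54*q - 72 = (q - 4)*(q^3 - 2*q^2 - 9*q + 18) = (q - 4)*(q - 3)*(q^2 + q - 6) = (q - 4)*(q - 3)*(q - 2)*(q + 3)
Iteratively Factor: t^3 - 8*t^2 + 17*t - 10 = (t - 1)*(t^2 - 7*t + 10) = (t - 2)*(t - 1)*(t - 5)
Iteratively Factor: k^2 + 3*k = (k + 3)*(k)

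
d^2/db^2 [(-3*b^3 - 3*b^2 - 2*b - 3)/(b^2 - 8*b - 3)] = 2*(-227*b^3 - 252*b^2 - 27*b - 180)/(b^6 - 24*b^5 + 183*b^4 - 368*b^3 - 549*b^2 - 216*b - 27)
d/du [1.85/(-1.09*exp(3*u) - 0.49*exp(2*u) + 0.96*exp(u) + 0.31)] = (6.0495*exp(2*u) + 1.813*exp(u) - 1.776)*exp(u)/(1.09*exp(3*u) + 0.49*exp(2*u) - 0.96*exp(u) - 0.31)^2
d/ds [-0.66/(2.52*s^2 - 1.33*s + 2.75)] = (3.3264*s - 0.8778)/(2.52*s^2 - 1.33*s + 2.75)^2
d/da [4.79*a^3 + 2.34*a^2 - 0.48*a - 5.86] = 14.37*a^2 + 4.68*a - 0.48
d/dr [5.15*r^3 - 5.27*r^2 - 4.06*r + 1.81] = 15.45*r^2 - 10.54*r - 4.06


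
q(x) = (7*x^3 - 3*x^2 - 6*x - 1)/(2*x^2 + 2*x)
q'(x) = (-4*x - 2)*(7*x^3 - 3*x^2 - 6*x - 1)/(2*x^2 + 2*x)^2 + (21*x^2 - 6*x - 6)/(2*x^2 + 2*x) = (7*x^4 + 14*x^3 + 3*x^2 + 2*x + 1)/(2*x^2*(x^2 + 2*x + 1))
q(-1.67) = -14.28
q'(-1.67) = -1.89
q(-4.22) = -20.43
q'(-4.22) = 3.29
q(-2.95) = -16.44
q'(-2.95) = 2.90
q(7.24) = 20.57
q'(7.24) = 3.47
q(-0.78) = 4.27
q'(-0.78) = -47.33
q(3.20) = 6.64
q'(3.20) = 3.41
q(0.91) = -1.06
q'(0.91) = 3.42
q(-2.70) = -15.74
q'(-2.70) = 2.70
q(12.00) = 37.15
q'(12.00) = 3.49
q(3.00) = 5.96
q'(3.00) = 3.40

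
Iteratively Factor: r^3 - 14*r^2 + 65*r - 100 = (r - 5)*(r^2 - 9*r + 20) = (r - 5)*(r - 4)*(r - 5)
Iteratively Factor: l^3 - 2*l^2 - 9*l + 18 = (l - 3)*(l^2 + l - 6) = (l - 3)*(l + 3)*(l - 2)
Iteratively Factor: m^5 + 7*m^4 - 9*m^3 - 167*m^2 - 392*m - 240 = (m + 3)*(m^4 + 4*m^3 - 21*m^2 - 104*m - 80) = (m + 3)*(m + 4)*(m^3 - 21*m - 20) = (m + 3)*(m + 4)^2*(m^2 - 4*m - 5) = (m + 1)*(m + 3)*(m + 4)^2*(m - 5)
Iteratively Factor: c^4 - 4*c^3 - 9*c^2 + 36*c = (c)*(c^3 - 4*c^2 - 9*c + 36) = c*(c - 4)*(c^2 - 9) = c*(c - 4)*(c + 3)*(c - 3)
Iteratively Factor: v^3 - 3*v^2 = (v)*(v^2 - 3*v) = v*(v - 3)*(v)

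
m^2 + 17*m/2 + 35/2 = (m + 7/2)*(m + 5)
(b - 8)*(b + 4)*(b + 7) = b^3 + 3*b^2 - 60*b - 224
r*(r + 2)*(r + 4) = r^3 + 6*r^2 + 8*r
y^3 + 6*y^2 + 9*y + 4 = (y + 1)^2*(y + 4)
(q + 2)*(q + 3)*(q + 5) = q^3 + 10*q^2 + 31*q + 30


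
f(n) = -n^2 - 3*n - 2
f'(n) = -2*n - 3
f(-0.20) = -1.44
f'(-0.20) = -2.60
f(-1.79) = 0.17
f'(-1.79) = 0.58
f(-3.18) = -2.57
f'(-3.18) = 3.36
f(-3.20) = -2.64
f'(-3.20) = 3.40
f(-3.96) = -5.80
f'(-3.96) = 4.92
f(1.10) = -6.51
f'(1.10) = -5.20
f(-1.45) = 0.25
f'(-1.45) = -0.10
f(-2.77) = -1.36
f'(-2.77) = 2.54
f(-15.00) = -182.00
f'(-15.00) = 27.00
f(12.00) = -182.00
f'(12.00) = -27.00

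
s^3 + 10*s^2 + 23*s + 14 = (s + 1)*(s + 2)*(s + 7)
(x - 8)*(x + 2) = x^2 - 6*x - 16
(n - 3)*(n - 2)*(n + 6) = n^3 + n^2 - 24*n + 36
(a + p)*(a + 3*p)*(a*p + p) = a^3*p + 4*a^2*p^2 + a^2*p + 3*a*p^3 + 4*a*p^2 + 3*p^3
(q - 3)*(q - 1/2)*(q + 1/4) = q^3 - 13*q^2/4 + 5*q/8 + 3/8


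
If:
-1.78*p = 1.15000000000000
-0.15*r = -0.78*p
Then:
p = -0.65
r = -3.36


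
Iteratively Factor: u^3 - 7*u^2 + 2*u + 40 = (u - 4)*(u^2 - 3*u - 10) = (u - 5)*(u - 4)*(u + 2)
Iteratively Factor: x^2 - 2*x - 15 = (x - 5)*(x + 3)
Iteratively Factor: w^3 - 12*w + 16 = (w - 2)*(w^2 + 2*w - 8) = (w - 2)^2*(w + 4)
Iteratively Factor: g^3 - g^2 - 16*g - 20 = (g - 5)*(g^2 + 4*g + 4) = (g - 5)*(g + 2)*(g + 2)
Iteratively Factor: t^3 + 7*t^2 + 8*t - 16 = (t - 1)*(t^2 + 8*t + 16) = (t - 1)*(t + 4)*(t + 4)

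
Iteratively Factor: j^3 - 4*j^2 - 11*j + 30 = (j - 5)*(j^2 + j - 6) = (j - 5)*(j + 3)*(j - 2)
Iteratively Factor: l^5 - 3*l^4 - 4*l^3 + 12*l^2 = (l - 3)*(l^4 - 4*l^2) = (l - 3)*(l - 2)*(l^3 + 2*l^2) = l*(l - 3)*(l - 2)*(l^2 + 2*l) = l*(l - 3)*(l - 2)*(l + 2)*(l)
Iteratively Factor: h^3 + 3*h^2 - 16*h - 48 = (h + 4)*(h^2 - h - 12) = (h + 3)*(h + 4)*(h - 4)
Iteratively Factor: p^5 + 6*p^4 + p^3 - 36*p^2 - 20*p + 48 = (p + 4)*(p^4 + 2*p^3 - 7*p^2 - 8*p + 12) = (p - 1)*(p + 4)*(p^3 + 3*p^2 - 4*p - 12) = (p - 1)*(p + 2)*(p + 4)*(p^2 + p - 6) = (p - 1)*(p + 2)*(p + 3)*(p + 4)*(p - 2)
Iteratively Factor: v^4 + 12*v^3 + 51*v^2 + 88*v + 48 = (v + 4)*(v^3 + 8*v^2 + 19*v + 12) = (v + 3)*(v + 4)*(v^2 + 5*v + 4) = (v + 1)*(v + 3)*(v + 4)*(v + 4)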